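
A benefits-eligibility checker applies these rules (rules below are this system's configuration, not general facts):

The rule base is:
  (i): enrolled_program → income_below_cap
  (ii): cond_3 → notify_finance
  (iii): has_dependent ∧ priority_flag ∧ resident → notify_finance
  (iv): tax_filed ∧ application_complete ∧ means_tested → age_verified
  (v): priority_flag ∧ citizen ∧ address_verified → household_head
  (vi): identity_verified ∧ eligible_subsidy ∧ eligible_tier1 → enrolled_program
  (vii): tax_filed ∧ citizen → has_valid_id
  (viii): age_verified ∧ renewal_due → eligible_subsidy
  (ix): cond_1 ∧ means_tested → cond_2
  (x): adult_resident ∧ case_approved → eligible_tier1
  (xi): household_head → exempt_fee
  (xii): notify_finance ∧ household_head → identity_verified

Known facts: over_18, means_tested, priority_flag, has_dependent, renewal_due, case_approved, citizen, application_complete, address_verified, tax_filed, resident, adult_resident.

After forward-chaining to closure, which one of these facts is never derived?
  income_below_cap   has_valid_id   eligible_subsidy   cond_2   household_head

Round 1: (iii) [has_dependent ∧ priority_flag ∧ resident → notify_finance]; (iv) [tax_filed ∧ application_complete ∧ means_tested → age_verified]; (v) [priority_flag ∧ citizen ∧ address_verified → household_head]; (vii) [tax_filed ∧ citizen → has_valid_id]; (x) [adult_resident ∧ case_approved → eligible_tier1]. New: notify_finance, age_verified, household_head, has_valid_id, eligible_tier1.
Round 2: (viii) [age_verified ∧ renewal_due → eligible_subsidy]; (xi) [household_head → exempt_fee]; (xii) [notify_finance ∧ household_head → identity_verified]. New: eligible_subsidy, exempt_fee, identity_verified.
Round 3: (vi) [identity_verified ∧ eligible_subsidy ∧ eligible_tier1 → enrolled_program]. New: enrolled_program.
Round 4: (i) [enrolled_program → income_below_cap]. New: income_below_cap.
Derived: has_valid_id (round 1), eligible_subsidy (round 2), income_below_cap (round 4), household_head (round 1). cond_2 never appears in any round.

cond_2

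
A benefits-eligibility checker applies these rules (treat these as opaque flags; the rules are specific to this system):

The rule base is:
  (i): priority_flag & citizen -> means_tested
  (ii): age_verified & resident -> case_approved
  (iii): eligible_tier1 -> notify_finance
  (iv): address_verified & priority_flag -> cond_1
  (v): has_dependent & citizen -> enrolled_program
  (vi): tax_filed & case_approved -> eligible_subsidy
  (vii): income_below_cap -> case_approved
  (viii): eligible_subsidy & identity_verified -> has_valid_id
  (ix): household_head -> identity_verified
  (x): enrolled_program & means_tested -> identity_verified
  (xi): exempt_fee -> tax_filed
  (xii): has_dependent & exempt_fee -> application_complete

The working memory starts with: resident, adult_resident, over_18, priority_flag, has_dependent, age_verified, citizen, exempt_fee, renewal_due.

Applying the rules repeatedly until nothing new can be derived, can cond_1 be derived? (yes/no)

no

Round 1: (i) [priority_flag & citizen -> means_tested]; (ii) [age_verified & resident -> case_approved]; (v) [has_dependent & citizen -> enrolled_program]; (xi) [exempt_fee -> tax_filed]; (xii) [has_dependent & exempt_fee -> application_complete]. Adds means_tested, case_approved, enrolled_program, tax_filed, application_complete.
Round 2: (vi) [tax_filed & case_approved -> eligible_subsidy]; (x) [enrolled_program & means_tested -> identity_verified]. Adds eligible_subsidy, identity_verified.
Round 3: (viii) [eligible_subsidy & identity_verified -> has_valid_id]. Adds has_valid_id.
Fixed point reached. cond_1 is concluded only by (iv); (iv) needs address_verified (never derived).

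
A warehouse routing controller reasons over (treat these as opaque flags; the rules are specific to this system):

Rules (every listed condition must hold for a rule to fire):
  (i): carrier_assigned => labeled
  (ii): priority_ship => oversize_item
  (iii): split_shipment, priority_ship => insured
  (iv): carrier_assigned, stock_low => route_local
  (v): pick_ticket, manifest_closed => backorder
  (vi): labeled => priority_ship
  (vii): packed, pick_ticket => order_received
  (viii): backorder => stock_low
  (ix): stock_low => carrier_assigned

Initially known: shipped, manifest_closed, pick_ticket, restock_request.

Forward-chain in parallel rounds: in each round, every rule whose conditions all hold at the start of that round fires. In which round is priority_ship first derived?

5

Round 1 — (v), derive backorder.
Round 2 — (viii), derive stock_low.
Round 3 — (ix), derive carrier_assigned.
Round 4 — (i), (iv), derive labeled, route_local.
Round 5 — (vi), derive priority_ship.
priority_ship first appears in round 5.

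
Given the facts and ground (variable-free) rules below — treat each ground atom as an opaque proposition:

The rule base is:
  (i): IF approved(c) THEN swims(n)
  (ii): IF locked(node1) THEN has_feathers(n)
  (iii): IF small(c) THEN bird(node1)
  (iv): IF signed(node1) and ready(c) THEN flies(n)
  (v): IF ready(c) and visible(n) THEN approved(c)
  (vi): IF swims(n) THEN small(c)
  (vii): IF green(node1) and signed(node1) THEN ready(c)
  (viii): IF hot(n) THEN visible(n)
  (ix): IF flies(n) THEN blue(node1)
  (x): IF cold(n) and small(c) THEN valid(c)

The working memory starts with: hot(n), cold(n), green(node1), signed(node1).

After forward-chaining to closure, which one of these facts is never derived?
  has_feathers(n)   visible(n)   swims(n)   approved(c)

has_feathers(n)

Round 1 — (vii), (viii), derive ready(c), visible(n).
Round 2 — (iv), (v), derive flies(n), approved(c).
Round 3 — (i), (ix), derive swims(n), blue(node1).
Round 4 — (vi), derive small(c).
Round 5 — (iii), (x), derive bird(node1), valid(c).
Derived: swims(n) (round 3), approved(c) (round 2), visible(n) (round 1). has_feathers(n) never appears in any round.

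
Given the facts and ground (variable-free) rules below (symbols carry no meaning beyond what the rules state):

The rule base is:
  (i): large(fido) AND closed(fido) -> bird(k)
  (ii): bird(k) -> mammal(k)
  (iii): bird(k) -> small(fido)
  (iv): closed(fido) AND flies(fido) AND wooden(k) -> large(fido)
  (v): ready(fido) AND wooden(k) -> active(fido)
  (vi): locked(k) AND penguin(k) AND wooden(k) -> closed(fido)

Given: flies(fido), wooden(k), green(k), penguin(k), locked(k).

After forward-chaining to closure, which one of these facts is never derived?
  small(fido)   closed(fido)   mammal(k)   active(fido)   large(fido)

[1] (vi) [locked(k) AND penguin(k) AND wooden(k) -> closed(fido)]. ⇒ new: closed(fido).
[2] (iv) [closed(fido) AND flies(fido) AND wooden(k) -> large(fido)]. ⇒ new: large(fido).
[3] (i) [large(fido) AND closed(fido) -> bird(k)]. ⇒ new: bird(k).
[4] (ii) [bird(k) -> mammal(k)]; (iii) [bird(k) -> small(fido)]. ⇒ new: mammal(k), small(fido).
Derived: large(fido) (round 2), closed(fido) (round 1), small(fido) (round 4), mammal(k) (round 4). active(fido) never appears in any round.

active(fido)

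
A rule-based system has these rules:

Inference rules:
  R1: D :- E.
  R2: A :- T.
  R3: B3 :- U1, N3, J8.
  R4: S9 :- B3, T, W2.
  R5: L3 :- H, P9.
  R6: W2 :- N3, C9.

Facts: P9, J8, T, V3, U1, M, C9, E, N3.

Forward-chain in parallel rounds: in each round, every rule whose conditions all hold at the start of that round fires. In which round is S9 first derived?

[1] R1 [D :- E.]; R2 [A :- T.]; R3 [B3 :- U1, N3, J8.]; R6 [W2 :- N3, C9.]. ⇒ new: D, A, B3, W2.
[2] R4 [S9 :- B3, T, W2.]. ⇒ new: S9.
S9 first appears in round 2.

2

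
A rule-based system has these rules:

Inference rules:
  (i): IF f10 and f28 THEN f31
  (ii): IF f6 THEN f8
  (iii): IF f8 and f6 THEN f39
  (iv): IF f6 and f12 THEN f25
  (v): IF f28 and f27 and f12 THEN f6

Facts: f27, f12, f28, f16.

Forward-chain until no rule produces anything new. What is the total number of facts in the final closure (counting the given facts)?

Round 1: (v) [IF f28 and f27 and f12 THEN f6]. Adds f6.
Round 2: (ii) [IF f6 THEN f8]; (iv) [IF f6 and f12 THEN f25]. Adds f8, f25.
Round 3: (iii) [IF f8 and f6 THEN f39]. Adds f39.
Closure: {f12, f16, f25, f27, f28, f39, f6, f8} — 8 facts.

8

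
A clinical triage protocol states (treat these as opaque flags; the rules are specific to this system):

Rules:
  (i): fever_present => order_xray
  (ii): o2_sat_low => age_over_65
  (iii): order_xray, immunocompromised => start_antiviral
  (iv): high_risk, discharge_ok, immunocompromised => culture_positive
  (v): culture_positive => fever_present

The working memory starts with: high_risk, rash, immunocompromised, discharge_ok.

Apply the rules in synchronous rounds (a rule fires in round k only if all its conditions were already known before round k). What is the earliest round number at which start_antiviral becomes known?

Round 1 fires (iv), giving culture_positive.
Round 2 fires (v), giving fever_present.
Round 3 fires (i), giving order_xray.
Round 4 fires (iii), giving start_antiviral.
start_antiviral first appears in round 4.

4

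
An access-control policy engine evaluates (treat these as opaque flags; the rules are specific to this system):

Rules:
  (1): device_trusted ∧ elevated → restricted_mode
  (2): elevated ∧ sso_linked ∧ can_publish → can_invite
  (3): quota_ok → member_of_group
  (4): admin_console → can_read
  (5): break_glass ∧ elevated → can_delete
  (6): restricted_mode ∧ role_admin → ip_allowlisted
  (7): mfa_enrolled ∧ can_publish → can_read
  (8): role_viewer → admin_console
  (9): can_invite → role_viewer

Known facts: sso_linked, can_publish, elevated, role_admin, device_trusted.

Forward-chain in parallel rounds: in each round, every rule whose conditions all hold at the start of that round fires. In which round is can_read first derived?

4

Round 1 — (1), (2), derive restricted_mode, can_invite.
Round 2 — (6), (9), derive ip_allowlisted, role_viewer.
Round 3 — (8), derive admin_console.
Round 4 — (4), derive can_read.
can_read first appears in round 4.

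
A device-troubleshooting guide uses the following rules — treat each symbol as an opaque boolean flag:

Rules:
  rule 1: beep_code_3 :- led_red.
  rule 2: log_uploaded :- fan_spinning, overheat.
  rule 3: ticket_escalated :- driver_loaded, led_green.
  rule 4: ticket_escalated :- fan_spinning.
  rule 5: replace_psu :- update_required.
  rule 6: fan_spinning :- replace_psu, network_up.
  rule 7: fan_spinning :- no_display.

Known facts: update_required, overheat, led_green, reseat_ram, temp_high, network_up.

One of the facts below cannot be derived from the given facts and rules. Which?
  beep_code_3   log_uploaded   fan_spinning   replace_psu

beep_code_3

Round 1 — rule 5, derive replace_psu.
Round 2 — rule 6, derive fan_spinning.
Round 3 — rule 2, rule 4, derive log_uploaded, ticket_escalated.
Derived: replace_psu (round 1), log_uploaded (round 3), fan_spinning (round 2). beep_code_3 never appears in any round.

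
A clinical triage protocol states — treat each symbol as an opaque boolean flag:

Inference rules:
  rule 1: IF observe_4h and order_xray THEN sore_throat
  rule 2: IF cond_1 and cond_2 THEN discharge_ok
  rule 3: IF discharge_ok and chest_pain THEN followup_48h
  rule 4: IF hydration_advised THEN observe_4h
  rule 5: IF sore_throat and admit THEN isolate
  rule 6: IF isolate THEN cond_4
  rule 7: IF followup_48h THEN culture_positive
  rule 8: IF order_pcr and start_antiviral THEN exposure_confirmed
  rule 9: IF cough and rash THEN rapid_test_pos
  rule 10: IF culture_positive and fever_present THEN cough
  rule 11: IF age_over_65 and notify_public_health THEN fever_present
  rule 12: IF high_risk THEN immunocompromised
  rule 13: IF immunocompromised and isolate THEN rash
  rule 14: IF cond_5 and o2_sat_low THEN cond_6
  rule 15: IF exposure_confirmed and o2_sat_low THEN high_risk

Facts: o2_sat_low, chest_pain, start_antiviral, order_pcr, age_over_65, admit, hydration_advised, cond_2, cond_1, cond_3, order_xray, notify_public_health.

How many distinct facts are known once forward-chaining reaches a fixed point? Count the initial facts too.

Round 1: rule 2 [IF cond_1 and cond_2 THEN discharge_ok]; rule 4 [IF hydration_advised THEN observe_4h]; rule 8 [IF order_pcr and start_antiviral THEN exposure_confirmed]; rule 11 [IF age_over_65 and notify_public_health THEN fever_present]. Adds discharge_ok, observe_4h, exposure_confirmed, fever_present.
Round 2: rule 1 [IF observe_4h and order_xray THEN sore_throat]; rule 3 [IF discharge_ok and chest_pain THEN followup_48h]; rule 15 [IF exposure_confirmed and o2_sat_low THEN high_risk]. Adds sore_throat, followup_48h, high_risk.
Round 3: rule 5 [IF sore_throat and admit THEN isolate]; rule 7 [IF followup_48h THEN culture_positive]; rule 12 [IF high_risk THEN immunocompromised]. Adds isolate, culture_positive, immunocompromised.
Round 4: rule 6 [IF isolate THEN cond_4]; rule 10 [IF culture_positive and fever_present THEN cough]; rule 13 [IF immunocompromised and isolate THEN rash]. Adds cond_4, cough, rash.
Round 5: rule 9 [IF cough and rash THEN rapid_test_pos]. Adds rapid_test_pos.
Closure: {admit, age_over_65, chest_pain, cond_1, cond_2, cond_3, cond_4, cough, culture_positive, discharge_ok, exposure_confirmed, fever_present, followup_48h, high_risk, hydration_advised, immunocompromised, isolate, notify_public_health, o2_sat_low, observe_4h, order_pcr, order_xray, rapid_test_pos, rash, sore_throat, start_antiviral} — 26 facts.

26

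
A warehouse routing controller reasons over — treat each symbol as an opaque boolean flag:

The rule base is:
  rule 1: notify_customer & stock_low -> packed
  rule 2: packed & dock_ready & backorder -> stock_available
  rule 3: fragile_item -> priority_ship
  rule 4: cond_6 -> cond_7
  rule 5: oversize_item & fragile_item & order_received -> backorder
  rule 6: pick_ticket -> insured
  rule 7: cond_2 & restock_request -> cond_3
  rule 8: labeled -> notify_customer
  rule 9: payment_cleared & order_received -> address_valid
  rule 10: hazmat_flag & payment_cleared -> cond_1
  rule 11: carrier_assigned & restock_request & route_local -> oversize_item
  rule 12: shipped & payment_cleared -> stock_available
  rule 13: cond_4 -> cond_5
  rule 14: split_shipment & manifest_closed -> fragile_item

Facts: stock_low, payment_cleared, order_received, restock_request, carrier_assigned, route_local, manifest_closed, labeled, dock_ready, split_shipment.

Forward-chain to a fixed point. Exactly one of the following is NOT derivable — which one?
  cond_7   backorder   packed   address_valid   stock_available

cond_7

Round 1: rule 8 [labeled -> notify_customer]; rule 9 [payment_cleared & order_received -> address_valid]; rule 11 [carrier_assigned & restock_request & route_local -> oversize_item]; rule 14 [split_shipment & manifest_closed -> fragile_item]. New: notify_customer, address_valid, oversize_item, fragile_item.
Round 2: rule 1 [notify_customer & stock_low -> packed]; rule 3 [fragile_item -> priority_ship]; rule 5 [oversize_item & fragile_item & order_received -> backorder]. New: packed, priority_ship, backorder.
Round 3: rule 2 [packed & dock_ready & backorder -> stock_available]. New: stock_available.
Derived: stock_available (round 3), packed (round 2), backorder (round 2), address_valid (round 1). cond_7 never appears in any round.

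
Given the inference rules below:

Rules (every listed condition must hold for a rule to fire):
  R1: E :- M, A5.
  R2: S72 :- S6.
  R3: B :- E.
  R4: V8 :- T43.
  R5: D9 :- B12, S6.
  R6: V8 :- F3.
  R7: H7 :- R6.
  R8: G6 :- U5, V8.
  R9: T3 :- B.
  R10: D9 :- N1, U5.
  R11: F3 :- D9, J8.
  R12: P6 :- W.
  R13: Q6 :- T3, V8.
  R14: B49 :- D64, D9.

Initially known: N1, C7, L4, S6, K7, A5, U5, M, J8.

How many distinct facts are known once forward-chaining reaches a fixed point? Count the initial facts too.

Round 1 fires R1, R2, R10, giving E, S72, D9.
Round 2 fires R3, R11, giving B, F3.
Round 3 fires R6, R9, giving V8, T3.
Round 4 fires R8, R13, giving G6, Q6.
Closure: {A5, B, C7, D9, E, F3, G6, J8, K7, L4, M, N1, Q6, S6, S72, T3, U5, V8} — 18 facts.

18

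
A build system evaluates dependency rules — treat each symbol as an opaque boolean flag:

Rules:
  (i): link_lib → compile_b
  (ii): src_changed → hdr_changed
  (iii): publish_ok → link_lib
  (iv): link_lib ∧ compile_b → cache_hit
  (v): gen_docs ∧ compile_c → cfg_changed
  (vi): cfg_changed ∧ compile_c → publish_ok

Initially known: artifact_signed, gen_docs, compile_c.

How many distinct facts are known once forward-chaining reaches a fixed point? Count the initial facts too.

Round 1 fires (v), giving cfg_changed.
Round 2 fires (vi), giving publish_ok.
Round 3 fires (iii), giving link_lib.
Round 4 fires (i), giving compile_b.
Round 5 fires (iv), giving cache_hit.
Closure: {artifact_signed, cache_hit, cfg_changed, compile_b, compile_c, gen_docs, link_lib, publish_ok} — 8 facts.

8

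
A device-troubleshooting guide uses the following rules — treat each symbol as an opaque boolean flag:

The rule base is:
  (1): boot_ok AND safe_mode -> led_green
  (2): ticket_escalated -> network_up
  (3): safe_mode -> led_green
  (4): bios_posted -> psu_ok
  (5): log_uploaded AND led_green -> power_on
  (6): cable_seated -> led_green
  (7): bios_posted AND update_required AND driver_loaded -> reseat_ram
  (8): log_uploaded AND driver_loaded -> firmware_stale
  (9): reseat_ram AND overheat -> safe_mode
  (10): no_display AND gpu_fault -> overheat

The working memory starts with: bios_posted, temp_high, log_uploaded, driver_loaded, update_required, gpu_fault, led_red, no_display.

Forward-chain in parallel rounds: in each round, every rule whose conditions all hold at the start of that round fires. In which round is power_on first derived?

Round 1: (4) [bios_posted -> psu_ok]; (7) [bios_posted AND update_required AND driver_loaded -> reseat_ram]; (8) [log_uploaded AND driver_loaded -> firmware_stale]; (10) [no_display AND gpu_fault -> overheat]. Adds psu_ok, reseat_ram, firmware_stale, overheat.
Round 2: (9) [reseat_ram AND overheat -> safe_mode]. Adds safe_mode.
Round 3: (3) [safe_mode -> led_green]. Adds led_green.
Round 4: (5) [log_uploaded AND led_green -> power_on]. Adds power_on.
power_on first appears in round 4.

4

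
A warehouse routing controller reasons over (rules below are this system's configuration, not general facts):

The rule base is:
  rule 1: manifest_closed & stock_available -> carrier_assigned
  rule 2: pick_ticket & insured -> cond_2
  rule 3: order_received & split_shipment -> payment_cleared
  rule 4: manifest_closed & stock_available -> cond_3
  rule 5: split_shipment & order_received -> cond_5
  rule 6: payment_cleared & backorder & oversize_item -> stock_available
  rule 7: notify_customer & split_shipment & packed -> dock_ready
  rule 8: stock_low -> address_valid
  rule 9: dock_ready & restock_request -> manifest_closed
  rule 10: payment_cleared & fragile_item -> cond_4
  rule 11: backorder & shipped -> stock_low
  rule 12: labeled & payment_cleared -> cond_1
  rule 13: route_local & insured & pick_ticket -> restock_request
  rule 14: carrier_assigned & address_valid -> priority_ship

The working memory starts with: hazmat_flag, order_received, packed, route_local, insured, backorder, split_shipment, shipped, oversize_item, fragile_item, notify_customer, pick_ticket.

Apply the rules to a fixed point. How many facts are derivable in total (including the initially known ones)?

Round 1 fires rule 2, rule 3, rule 5, rule 7, rule 11, rule 13, giving cond_2, payment_cleared, cond_5, dock_ready, stock_low, restock_request.
Round 2 fires rule 6, rule 8, rule 9, rule 10, giving stock_available, address_valid, manifest_closed, cond_4.
Round 3 fires rule 1, rule 4, giving carrier_assigned, cond_3.
Round 4 fires rule 14, giving priority_ship.
Closure: {address_valid, backorder, carrier_assigned, cond_2, cond_3, cond_4, cond_5, dock_ready, fragile_item, hazmat_flag, insured, manifest_closed, notify_customer, order_received, oversize_item, packed, payment_cleared, pick_ticket, priority_ship, restock_request, route_local, shipped, split_shipment, stock_available, stock_low} — 25 facts.

25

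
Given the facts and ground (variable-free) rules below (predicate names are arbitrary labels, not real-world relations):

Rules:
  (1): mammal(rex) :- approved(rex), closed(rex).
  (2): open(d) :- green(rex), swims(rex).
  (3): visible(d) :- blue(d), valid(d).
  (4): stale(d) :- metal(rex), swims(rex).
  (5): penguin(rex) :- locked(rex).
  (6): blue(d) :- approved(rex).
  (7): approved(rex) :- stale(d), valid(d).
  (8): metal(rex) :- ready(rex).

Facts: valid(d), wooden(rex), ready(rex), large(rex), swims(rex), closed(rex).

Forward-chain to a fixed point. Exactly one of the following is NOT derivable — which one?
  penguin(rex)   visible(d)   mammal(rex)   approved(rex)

penguin(rex)

Round 1: (8) [metal(rex) :- ready(rex).]. New: metal(rex).
Round 2: (4) [stale(d) :- metal(rex), swims(rex).]. New: stale(d).
Round 3: (7) [approved(rex) :- stale(d), valid(d).]. New: approved(rex).
Round 4: (1) [mammal(rex) :- approved(rex), closed(rex).]; (6) [blue(d) :- approved(rex).]. New: mammal(rex), blue(d).
Round 5: (3) [visible(d) :- blue(d), valid(d).]. New: visible(d).
Derived: mammal(rex) (round 4), approved(rex) (round 3), visible(d) (round 5). penguin(rex) never appears in any round.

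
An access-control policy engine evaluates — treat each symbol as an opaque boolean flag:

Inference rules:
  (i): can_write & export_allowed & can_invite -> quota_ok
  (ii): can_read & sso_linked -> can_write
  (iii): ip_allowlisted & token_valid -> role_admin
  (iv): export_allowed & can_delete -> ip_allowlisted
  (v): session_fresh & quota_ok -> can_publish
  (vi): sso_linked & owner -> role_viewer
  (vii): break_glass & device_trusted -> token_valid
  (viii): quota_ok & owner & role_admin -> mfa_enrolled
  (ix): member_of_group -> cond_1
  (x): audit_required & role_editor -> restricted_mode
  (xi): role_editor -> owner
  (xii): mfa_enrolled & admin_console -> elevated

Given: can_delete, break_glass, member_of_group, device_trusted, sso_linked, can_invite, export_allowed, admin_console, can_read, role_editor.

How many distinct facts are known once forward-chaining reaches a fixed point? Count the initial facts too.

20

Round 1 fires (ii), (iv), (vii), (ix), (xi), giving can_write, ip_allowlisted, token_valid, cond_1, owner.
Round 2 fires (i), (iii), (vi), giving quota_ok, role_admin, role_viewer.
Round 3 fires (viii), giving mfa_enrolled.
Round 4 fires (xii), giving elevated.
Closure: {admin_console, break_glass, can_delete, can_invite, can_read, can_write, cond_1, device_trusted, elevated, export_allowed, ip_allowlisted, member_of_group, mfa_enrolled, owner, quota_ok, role_admin, role_editor, role_viewer, sso_linked, token_valid} — 20 facts.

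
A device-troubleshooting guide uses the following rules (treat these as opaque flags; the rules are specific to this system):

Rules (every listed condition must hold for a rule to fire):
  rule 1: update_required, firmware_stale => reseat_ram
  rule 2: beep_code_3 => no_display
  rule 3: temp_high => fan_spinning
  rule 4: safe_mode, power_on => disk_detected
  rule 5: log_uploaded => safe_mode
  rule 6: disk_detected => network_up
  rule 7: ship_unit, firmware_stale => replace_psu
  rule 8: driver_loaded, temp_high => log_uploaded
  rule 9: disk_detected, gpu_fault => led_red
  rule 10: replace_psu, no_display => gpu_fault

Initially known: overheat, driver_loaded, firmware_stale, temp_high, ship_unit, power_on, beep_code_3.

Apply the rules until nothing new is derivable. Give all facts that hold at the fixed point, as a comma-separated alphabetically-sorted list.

Round 1 — rule 2, rule 3, rule 7, rule 8, derive no_display, fan_spinning, replace_psu, log_uploaded.
Round 2 — rule 5, rule 10, derive safe_mode, gpu_fault.
Round 3 — rule 4, derive disk_detected.
Round 4 — rule 6, rule 9, derive network_up, led_red.

beep_code_3, disk_detected, driver_loaded, fan_spinning, firmware_stale, gpu_fault, led_red, log_uploaded, network_up, no_display, overheat, power_on, replace_psu, safe_mode, ship_unit, temp_high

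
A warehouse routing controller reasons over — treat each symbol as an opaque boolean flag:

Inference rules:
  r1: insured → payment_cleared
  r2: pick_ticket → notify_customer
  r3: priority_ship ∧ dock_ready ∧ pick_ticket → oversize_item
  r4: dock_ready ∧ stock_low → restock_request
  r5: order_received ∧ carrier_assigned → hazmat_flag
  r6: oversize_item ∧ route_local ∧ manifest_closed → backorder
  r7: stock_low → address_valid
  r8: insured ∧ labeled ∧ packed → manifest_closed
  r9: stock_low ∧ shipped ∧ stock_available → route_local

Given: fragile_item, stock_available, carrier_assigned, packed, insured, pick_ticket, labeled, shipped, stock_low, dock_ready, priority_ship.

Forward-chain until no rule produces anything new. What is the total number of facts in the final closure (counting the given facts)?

19

Round 1 — r1, r2, r3, r4, r7, r8, r9, derive payment_cleared, notify_customer, oversize_item, restock_request, address_valid, manifest_closed, route_local.
Round 2 — r6, derive backorder.
Closure: {address_valid, backorder, carrier_assigned, dock_ready, fragile_item, insured, labeled, manifest_closed, notify_customer, oversize_item, packed, payment_cleared, pick_ticket, priority_ship, restock_request, route_local, shipped, stock_available, stock_low} — 19 facts.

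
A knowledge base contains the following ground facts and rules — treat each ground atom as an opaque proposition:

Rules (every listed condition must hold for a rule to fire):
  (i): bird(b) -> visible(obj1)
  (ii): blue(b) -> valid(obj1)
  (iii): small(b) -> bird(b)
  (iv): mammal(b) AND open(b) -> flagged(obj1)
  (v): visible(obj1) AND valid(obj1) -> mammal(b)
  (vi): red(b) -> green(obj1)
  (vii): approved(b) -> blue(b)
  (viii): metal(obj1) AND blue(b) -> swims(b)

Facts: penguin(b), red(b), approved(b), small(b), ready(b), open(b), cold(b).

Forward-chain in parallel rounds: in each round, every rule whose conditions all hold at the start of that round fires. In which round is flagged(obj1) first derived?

4

Round 1 fires (iii), (vi), (vii), giving bird(b), green(obj1), blue(b).
Round 2 fires (i), (ii), giving visible(obj1), valid(obj1).
Round 3 fires (v), giving mammal(b).
Round 4 fires (iv), giving flagged(obj1).
flagged(obj1) first appears in round 4.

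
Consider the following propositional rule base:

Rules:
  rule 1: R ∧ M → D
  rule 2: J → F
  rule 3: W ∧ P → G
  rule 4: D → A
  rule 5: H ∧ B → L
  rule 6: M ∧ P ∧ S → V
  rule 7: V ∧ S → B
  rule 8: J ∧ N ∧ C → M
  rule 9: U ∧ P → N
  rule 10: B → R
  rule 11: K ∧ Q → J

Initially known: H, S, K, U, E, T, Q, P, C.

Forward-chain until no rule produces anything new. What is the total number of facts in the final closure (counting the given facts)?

[1] rule 9 [U ∧ P → N]; rule 11 [K ∧ Q → J]. ⇒ new: N, J.
[2] rule 2 [J → F]; rule 8 [J ∧ N ∧ C → M]. ⇒ new: F, M.
[3] rule 6 [M ∧ P ∧ S → V]. ⇒ new: V.
[4] rule 7 [V ∧ S → B]. ⇒ new: B.
[5] rule 5 [H ∧ B → L]; rule 10 [B → R]. ⇒ new: L, R.
[6] rule 1 [R ∧ M → D]. ⇒ new: D.
[7] rule 4 [D → A]. ⇒ new: A.
Closure: {A, B, C, D, E, F, H, J, K, L, M, N, P, Q, R, S, T, U, V} — 19 facts.

19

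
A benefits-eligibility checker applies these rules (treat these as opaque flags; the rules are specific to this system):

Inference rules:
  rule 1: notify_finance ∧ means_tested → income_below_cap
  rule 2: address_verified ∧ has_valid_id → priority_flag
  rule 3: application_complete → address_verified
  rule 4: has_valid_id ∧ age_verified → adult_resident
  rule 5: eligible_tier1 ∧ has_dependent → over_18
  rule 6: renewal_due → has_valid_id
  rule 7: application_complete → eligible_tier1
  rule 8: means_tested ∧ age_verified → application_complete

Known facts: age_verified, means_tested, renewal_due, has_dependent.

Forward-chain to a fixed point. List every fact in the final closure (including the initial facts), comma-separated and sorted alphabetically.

address_verified, adult_resident, age_verified, application_complete, eligible_tier1, has_dependent, has_valid_id, means_tested, over_18, priority_flag, renewal_due

Round 1: rule 6 [renewal_due → has_valid_id]; rule 8 [means_tested ∧ age_verified → application_complete]. Adds has_valid_id, application_complete.
Round 2: rule 3 [application_complete → address_verified]; rule 4 [has_valid_id ∧ age_verified → adult_resident]; rule 7 [application_complete → eligible_tier1]. Adds address_verified, adult_resident, eligible_tier1.
Round 3: rule 2 [address_verified ∧ has_valid_id → priority_flag]; rule 5 [eligible_tier1 ∧ has_dependent → over_18]. Adds priority_flag, over_18.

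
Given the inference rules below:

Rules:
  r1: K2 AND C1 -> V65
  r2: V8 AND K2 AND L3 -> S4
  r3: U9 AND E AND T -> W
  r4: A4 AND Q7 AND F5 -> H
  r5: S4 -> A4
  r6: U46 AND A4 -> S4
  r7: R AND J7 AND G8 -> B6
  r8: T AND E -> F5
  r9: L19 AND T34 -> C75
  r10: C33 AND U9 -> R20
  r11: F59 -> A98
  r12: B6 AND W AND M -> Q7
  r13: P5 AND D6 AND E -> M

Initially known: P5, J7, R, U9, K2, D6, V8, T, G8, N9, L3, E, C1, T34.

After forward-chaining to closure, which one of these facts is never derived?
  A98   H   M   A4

A98

[1] r1 [K2 AND C1 -> V65]; r2 [V8 AND K2 AND L3 -> S4]; r3 [U9 AND E AND T -> W]; r7 [R AND J7 AND G8 -> B6]; r8 [T AND E -> F5]; r13 [P5 AND D6 AND E -> M]. ⇒ new: V65, S4, W, B6, F5, M.
[2] r5 [S4 -> A4]; r12 [B6 AND W AND M -> Q7]. ⇒ new: A4, Q7.
[3] r4 [A4 AND Q7 AND F5 -> H]. ⇒ new: H.
Derived: M (round 1), H (round 3), A4 (round 2). A98 never appears in any round.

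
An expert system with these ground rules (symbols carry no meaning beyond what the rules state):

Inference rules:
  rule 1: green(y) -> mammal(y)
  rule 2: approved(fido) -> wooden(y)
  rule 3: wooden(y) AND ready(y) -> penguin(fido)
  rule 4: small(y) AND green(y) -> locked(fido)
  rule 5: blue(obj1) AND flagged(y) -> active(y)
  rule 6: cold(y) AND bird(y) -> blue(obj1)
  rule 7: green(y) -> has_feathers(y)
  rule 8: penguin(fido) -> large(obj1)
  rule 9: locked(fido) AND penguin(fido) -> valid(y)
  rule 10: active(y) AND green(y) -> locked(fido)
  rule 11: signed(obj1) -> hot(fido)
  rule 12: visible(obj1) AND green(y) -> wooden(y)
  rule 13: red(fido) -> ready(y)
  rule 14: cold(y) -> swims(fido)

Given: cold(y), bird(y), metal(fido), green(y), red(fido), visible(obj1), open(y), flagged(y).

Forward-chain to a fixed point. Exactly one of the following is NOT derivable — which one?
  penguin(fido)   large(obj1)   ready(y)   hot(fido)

hot(fido)

Round 1: rule 1 [green(y) -> mammal(y)]; rule 6 [cold(y) AND bird(y) -> blue(obj1)]; rule 7 [green(y) -> has_feathers(y)]; rule 12 [visible(obj1) AND green(y) -> wooden(y)]; rule 13 [red(fido) -> ready(y)]; rule 14 [cold(y) -> swims(fido)]. Adds mammal(y), blue(obj1), has_feathers(y), wooden(y), ready(y), swims(fido).
Round 2: rule 3 [wooden(y) AND ready(y) -> penguin(fido)]; rule 5 [blue(obj1) AND flagged(y) -> active(y)]. Adds penguin(fido), active(y).
Round 3: rule 8 [penguin(fido) -> large(obj1)]; rule 10 [active(y) AND green(y) -> locked(fido)]. Adds large(obj1), locked(fido).
Round 4: rule 9 [locked(fido) AND penguin(fido) -> valid(y)]. Adds valid(y).
Derived: penguin(fido) (round 2), large(obj1) (round 3), ready(y) (round 1). hot(fido) never appears in any round.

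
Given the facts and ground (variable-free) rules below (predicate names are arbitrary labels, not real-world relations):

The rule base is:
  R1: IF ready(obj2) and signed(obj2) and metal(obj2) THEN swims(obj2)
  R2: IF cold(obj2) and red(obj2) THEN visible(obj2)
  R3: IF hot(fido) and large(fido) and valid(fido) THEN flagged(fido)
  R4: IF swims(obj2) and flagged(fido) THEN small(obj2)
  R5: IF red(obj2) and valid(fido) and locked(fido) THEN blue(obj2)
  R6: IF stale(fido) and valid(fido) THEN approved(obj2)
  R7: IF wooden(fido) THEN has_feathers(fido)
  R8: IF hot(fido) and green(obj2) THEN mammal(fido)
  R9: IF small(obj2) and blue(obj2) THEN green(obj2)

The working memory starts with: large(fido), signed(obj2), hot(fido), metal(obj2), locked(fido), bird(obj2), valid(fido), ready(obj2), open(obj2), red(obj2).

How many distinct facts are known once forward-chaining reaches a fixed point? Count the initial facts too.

[1] R1 [IF ready(obj2) and signed(obj2) and metal(obj2) THEN swims(obj2)]; R3 [IF hot(fido) and large(fido) and valid(fido) THEN flagged(fido)]; R5 [IF red(obj2) and valid(fido) and locked(fido) THEN blue(obj2)]. ⇒ new: swims(obj2), flagged(fido), blue(obj2).
[2] R4 [IF swims(obj2) and flagged(fido) THEN small(obj2)]. ⇒ new: small(obj2).
[3] R9 [IF small(obj2) and blue(obj2) THEN green(obj2)]. ⇒ new: green(obj2).
[4] R8 [IF hot(fido) and green(obj2) THEN mammal(fido)]. ⇒ new: mammal(fido).
Closure: {bird(obj2), blue(obj2), flagged(fido), green(obj2), hot(fido), large(fido), locked(fido), mammal(fido), metal(obj2), open(obj2), ready(obj2), red(obj2), signed(obj2), small(obj2), swims(obj2), valid(fido)} — 16 facts.

16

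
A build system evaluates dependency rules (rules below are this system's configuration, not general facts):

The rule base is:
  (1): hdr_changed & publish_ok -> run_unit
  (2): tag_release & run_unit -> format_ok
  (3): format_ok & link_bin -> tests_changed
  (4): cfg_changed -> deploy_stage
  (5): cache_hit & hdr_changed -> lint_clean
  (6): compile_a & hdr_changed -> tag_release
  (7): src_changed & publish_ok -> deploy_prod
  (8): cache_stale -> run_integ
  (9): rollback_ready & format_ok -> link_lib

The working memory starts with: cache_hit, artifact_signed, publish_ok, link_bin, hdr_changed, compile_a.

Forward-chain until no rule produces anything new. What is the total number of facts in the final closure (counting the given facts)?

11

Round 1: (1) [hdr_changed & publish_ok -> run_unit]; (5) [cache_hit & hdr_changed -> lint_clean]; (6) [compile_a & hdr_changed -> tag_release]. Adds run_unit, lint_clean, tag_release.
Round 2: (2) [tag_release & run_unit -> format_ok]. Adds format_ok.
Round 3: (3) [format_ok & link_bin -> tests_changed]. Adds tests_changed.
Closure: {artifact_signed, cache_hit, compile_a, format_ok, hdr_changed, link_bin, lint_clean, publish_ok, run_unit, tag_release, tests_changed} — 11 facts.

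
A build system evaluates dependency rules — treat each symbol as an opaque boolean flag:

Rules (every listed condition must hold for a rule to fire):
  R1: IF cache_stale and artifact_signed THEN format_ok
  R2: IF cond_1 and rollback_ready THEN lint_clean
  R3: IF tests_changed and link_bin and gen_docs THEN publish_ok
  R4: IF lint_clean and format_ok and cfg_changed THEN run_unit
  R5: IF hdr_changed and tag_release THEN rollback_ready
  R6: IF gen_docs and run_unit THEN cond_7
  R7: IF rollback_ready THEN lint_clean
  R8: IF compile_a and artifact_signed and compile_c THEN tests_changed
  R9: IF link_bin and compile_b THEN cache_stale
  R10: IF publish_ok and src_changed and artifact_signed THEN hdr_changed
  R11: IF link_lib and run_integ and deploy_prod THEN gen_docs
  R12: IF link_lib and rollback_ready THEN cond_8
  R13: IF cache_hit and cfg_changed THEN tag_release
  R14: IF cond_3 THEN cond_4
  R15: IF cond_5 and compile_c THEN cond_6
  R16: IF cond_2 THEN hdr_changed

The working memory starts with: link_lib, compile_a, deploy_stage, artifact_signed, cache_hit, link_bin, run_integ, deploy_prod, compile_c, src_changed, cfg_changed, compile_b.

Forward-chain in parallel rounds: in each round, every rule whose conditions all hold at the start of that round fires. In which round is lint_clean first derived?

Round 1: R8 [IF compile_a and artifact_signed and compile_c THEN tests_changed]; R9 [IF link_bin and compile_b THEN cache_stale]; R11 [IF link_lib and run_integ and deploy_prod THEN gen_docs]; R13 [IF cache_hit and cfg_changed THEN tag_release]. New: tests_changed, cache_stale, gen_docs, tag_release.
Round 2: R1 [IF cache_stale and artifact_signed THEN format_ok]; R3 [IF tests_changed and link_bin and gen_docs THEN publish_ok]. New: format_ok, publish_ok.
Round 3: R10 [IF publish_ok and src_changed and artifact_signed THEN hdr_changed]. New: hdr_changed.
Round 4: R5 [IF hdr_changed and tag_release THEN rollback_ready]. New: rollback_ready.
Round 5: R7 [IF rollback_ready THEN lint_clean]; R12 [IF link_lib and rollback_ready THEN cond_8]. New: lint_clean, cond_8.
lint_clean first appears in round 5.

5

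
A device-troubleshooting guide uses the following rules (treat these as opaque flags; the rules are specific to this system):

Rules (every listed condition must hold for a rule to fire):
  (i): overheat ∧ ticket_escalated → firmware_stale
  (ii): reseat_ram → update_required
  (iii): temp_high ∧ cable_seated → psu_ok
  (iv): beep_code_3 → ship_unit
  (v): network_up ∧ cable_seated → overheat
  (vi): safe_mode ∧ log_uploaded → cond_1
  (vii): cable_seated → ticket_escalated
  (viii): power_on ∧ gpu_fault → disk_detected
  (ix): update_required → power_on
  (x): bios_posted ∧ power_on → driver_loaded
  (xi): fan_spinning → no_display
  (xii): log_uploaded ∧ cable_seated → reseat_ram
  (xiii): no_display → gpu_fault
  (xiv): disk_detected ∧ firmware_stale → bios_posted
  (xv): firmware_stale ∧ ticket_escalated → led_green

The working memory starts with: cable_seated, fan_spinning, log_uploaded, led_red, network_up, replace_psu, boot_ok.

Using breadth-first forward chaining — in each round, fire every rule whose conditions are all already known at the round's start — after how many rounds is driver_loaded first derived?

Round 1 — (v), (vii), (xi), (xii), derive overheat, ticket_escalated, no_display, reseat_ram.
Round 2 — (i), (ii), (xiii), derive firmware_stale, update_required, gpu_fault.
Round 3 — (ix), (xv), derive power_on, led_green.
Round 4 — (viii), derive disk_detected.
Round 5 — (xiv), derive bios_posted.
Round 6 — (x), derive driver_loaded.
driver_loaded first appears in round 6.

6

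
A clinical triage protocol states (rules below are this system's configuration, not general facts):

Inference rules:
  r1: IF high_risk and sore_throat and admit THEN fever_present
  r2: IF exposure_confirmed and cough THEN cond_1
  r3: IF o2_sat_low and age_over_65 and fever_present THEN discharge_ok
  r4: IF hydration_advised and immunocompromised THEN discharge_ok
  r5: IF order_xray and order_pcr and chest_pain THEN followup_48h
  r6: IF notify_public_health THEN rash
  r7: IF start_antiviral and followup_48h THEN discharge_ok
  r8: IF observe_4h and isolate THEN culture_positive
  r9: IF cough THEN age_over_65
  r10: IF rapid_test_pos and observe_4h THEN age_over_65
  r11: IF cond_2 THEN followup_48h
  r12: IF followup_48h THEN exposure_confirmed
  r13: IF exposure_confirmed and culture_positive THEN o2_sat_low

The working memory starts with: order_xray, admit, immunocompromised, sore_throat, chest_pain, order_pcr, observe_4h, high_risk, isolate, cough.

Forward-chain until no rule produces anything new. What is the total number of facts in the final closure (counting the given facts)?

18

Round 1 — r1, r5, r8, r9, derive fever_present, followup_48h, culture_positive, age_over_65.
Round 2 — r12, derive exposure_confirmed.
Round 3 — r2, r13, derive cond_1, o2_sat_low.
Round 4 — r3, derive discharge_ok.
Closure: {admit, age_over_65, chest_pain, cond_1, cough, culture_positive, discharge_ok, exposure_confirmed, fever_present, followup_48h, high_risk, immunocompromised, isolate, o2_sat_low, observe_4h, order_pcr, order_xray, sore_throat} — 18 facts.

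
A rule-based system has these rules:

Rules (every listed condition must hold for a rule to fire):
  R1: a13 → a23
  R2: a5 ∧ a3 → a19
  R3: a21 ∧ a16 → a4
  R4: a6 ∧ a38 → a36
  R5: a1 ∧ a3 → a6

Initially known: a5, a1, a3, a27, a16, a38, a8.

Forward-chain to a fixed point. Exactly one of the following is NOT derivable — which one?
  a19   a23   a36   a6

a23

[1] R2 [a5 ∧ a3 → a19]; R5 [a1 ∧ a3 → a6]. ⇒ new: a19, a6.
[2] R4 [a6 ∧ a38 → a36]. ⇒ new: a36.
Derived: a36 (round 2), a6 (round 1), a19 (round 1). a23 never appears in any round.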